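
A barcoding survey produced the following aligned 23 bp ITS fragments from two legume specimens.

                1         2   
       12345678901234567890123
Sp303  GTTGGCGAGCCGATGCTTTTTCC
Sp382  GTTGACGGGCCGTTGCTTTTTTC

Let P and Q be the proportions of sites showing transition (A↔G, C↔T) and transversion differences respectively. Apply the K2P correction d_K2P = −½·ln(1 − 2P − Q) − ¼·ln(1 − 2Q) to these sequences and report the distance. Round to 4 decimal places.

0.2042

The sequences differ at positions 5 (G/A, transition), 8 (A/G, transition), 13 (A/T, transversion), 22 (C/T, transition).
Of the 4 differences, 3 transitions and 1 transversion over 23 sites: P = 3/23 = 0.130435, Q = 1/23 = 0.043478.
d = −0.5·ln(0.695652) − 0.25·ln(0.913044) = −0.5·(-0.362906) − 0.25·(-0.090971) = 0.2042.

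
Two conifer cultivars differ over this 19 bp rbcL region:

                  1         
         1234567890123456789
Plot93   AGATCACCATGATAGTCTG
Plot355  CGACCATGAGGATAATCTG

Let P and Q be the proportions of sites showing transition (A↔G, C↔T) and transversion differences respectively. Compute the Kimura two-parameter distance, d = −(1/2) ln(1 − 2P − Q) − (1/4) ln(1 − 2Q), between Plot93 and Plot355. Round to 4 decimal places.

0.4158

The sequences differ at positions 1 (A/C, transversion), 4 (T/C, transition), 7 (C/T, transition), 8 (C/G, transversion), 10 (T/G, transversion), 15 (G/A, transition).
Of the 6 differences, 3 transitions and 3 transversions over 19 sites: P = 3/19 = 0.157895, Q = 3/19 = 0.157895.
d = −0.5·ln(0.526315) − 0.25·ln(0.684210) = −0.5·(-0.641855) − 0.25·(-0.379490) = 0.4158.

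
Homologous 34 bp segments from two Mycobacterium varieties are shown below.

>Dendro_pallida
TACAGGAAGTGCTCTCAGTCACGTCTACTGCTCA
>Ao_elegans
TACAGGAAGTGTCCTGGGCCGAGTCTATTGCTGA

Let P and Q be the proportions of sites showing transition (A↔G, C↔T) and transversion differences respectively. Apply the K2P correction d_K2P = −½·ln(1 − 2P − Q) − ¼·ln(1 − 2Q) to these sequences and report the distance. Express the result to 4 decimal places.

The sequences differ at positions 12 (C/T, transition), 13 (T/C, transition), 16 (C/G, transversion), 17 (A/G, transition), 19 (T/C, transition), 21 (A/G, transition), 22 (C/A, transversion), 28 (C/T, transition), 33 (C/G, transversion).
Of the 9 differences, 6 transitions and 3 transversions over 34 sites: P = 6/34 = 0.176471, Q = 3/34 = 0.088235.
d = −0.5·ln(0.558823) − 0.25·ln(0.823530) = −0.5·(-0.581922) − 0.25·(-0.194155) = 0.3395.

0.3395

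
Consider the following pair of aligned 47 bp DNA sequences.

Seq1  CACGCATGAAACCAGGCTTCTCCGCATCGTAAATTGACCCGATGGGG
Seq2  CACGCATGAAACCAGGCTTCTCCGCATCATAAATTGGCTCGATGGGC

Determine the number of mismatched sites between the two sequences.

Mismatches occur at site 29 (G/A), site 37 (A/G), site 39 (C/T), site 47 (G/C).
That gives 4 mismatches out of 47 aligned sites, so the Hamming distance is 4.

4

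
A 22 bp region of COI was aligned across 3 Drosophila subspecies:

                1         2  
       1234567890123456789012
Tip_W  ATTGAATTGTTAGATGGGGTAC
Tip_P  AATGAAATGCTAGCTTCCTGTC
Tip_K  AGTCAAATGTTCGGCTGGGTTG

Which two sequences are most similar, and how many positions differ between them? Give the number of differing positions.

9

Pairwise Hamming distances:
  Tip_W vs Tip_P: 10
  Tip_W vs Tip_K: 9
  Tip_P vs Tip_K: 11
The smallest is 9, between Tip_W and Tip_K.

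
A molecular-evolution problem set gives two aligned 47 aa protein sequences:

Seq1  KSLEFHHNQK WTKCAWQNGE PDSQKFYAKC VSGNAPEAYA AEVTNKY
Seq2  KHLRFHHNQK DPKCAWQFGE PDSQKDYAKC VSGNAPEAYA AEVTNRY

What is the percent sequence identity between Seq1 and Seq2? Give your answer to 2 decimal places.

Mismatches occur at site 2 (S/H), site 4 (E/R), site 11 (W/D), site 12 (T/P), site 18 (N/F), site 26 (F/D), site 46 (K/R).
40 of the 47 sites match, so the percent identity is 40/47 × 100 = 85.11%.

85.11%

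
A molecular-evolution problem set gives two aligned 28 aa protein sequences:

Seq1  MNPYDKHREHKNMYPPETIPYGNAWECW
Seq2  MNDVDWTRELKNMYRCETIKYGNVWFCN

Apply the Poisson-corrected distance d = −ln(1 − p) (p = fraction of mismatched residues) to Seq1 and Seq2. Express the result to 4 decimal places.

0.4990

Differing sites — 3:P/D; 4:Y/V; 6:K/W; 7:H/T; 10:H/L; 15:P/R; 16:P/C; 20:P/K; 24:A/V; 26:E/F; 28:W/N.
p = 11/28 = 0.392857.
d = −ln(1 − 0.392857) = −ln(0.607143) = 0.4990.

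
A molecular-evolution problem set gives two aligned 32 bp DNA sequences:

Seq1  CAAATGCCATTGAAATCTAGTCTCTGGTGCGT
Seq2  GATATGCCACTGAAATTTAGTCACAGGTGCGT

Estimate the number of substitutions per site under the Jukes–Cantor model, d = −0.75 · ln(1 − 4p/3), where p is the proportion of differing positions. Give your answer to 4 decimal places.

0.2158

The sequences differ at positions 1 (C/G), 3 (A/T), 10 (T/C), 17 (C/T), 23 (T/A), 25 (T/A).
p = 6/32 = 0.187500.
d = −0.75 · ln(1 − (4/3)·0.187500) = −0.75 · ln(0.750000) = −0.75 · (-0.287682) = 0.2158.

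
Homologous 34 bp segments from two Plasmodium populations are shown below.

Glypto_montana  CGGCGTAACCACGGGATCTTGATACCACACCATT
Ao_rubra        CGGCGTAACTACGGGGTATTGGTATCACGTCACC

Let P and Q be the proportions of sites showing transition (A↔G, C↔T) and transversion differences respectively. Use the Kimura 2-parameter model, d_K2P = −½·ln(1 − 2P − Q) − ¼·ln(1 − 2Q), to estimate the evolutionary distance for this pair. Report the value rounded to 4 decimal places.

0.3617

The sequences differ at positions 10 (C/T, transition), 16 (A/G, transition), 18 (C/A, transversion), 22 (A/G, transition), 25 (C/T, transition), 29 (A/G, transition), 30 (C/T, transition), 33 (T/C, transition), 34 (T/C, transition).
Of the 9 differences, 8 transitions and 1 transversion over 34 sites: P = 8/34 = 0.235294, Q = 1/34 = 0.029412.
d = −0.5·ln(0.500000) − 0.25·ln(0.941176) = −0.5·(-0.693147) − 0.25·(-0.060625) = 0.3617.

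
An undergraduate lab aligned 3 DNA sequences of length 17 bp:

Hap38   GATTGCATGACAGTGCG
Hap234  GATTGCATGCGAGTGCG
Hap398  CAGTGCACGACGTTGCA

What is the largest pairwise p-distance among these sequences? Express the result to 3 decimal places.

0.471

Pairwise Hamming distances:
  Hap38 vs Hap234: 2
  Hap38 vs Hap398: 6
  Hap234 vs Hap398: 8
The largest is 8 mismatches, between Hap234 and Hap398; p = 8/17 = 0.471.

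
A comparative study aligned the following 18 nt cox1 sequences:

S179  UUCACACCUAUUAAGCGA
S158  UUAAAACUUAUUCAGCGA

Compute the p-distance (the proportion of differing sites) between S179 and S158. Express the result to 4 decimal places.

0.2222

Differing sites — 3:C/A; 5:C/A; 8:C/U; 13:A/C.
There are 4 differences over 18 sites, so p = 4/18 = 0.2222.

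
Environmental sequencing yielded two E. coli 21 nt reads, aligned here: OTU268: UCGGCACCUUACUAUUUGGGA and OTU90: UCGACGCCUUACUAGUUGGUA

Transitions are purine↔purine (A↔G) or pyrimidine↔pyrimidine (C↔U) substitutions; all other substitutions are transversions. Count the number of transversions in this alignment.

Differing sites — 4:G/A (Ti); 6:A/G (Ti); 15:U/G (Tv); 20:G/U (Tv).
Of the 4 differences, 2 transitions and 2 transversions, so the answer is 2.

2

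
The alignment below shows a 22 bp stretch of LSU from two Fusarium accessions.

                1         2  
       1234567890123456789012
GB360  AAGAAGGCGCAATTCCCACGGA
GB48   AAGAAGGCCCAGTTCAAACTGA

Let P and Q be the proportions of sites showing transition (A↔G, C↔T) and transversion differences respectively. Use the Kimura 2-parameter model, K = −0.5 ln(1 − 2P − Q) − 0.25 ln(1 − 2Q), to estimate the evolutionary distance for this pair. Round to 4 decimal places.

0.2722

Differing sites — 9:G/C (Tv); 12:A/G (Ti); 16:C/A (Tv); 17:C/A (Tv); 20:G/T (Tv).
Of the 5 differences, 1 transition and 4 transversions over 22 sites: P = 1/22 = 0.045455, Q = 4/22 = 0.181818.
d = −0.5·ln(0.727272) − 0.25·ln(0.636364) = −0.5·(-0.318455) − 0.25·(-0.451985) = 0.2722.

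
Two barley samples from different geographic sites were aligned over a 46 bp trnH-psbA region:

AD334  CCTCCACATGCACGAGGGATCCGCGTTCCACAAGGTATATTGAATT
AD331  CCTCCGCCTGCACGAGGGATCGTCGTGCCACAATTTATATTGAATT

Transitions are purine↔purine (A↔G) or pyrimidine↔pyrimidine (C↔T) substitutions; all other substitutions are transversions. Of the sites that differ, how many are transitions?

1

The sequences differ at positions 6 (A/G, transition), 8 (A/C, transversion), 22 (C/G, transversion), 23 (G/T, transversion), 27 (T/G, transversion), 34 (G/T, transversion), 35 (G/T, transversion).
Of the 7 differences, 1 transition and 6 transversions, so the answer is 1.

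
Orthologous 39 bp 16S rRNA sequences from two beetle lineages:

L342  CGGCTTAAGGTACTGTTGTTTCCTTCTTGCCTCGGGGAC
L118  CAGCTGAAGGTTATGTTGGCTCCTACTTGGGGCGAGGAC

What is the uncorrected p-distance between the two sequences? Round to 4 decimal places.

0.2821

Differing sites — 2:G/A; 6:T/G; 12:A/T; 13:C/A; 19:T/G; 20:T/C; 25:T/A; 30:C/G; 31:C/G; 32:T/G; 35:G/A.
There are 11 differences over 39 sites, so p = 11/39 = 0.2821.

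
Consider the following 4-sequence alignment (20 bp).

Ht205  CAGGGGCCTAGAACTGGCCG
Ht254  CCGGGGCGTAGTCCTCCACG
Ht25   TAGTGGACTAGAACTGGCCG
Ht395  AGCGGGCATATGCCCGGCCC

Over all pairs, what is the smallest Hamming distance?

3

Pairwise Hamming distances:
  Ht205 vs Ht254: 7
  Ht205 vs Ht25: 3
  Ht205 vs Ht395: 9
  Ht254 vs Ht25: 10
  Ht254 vs Ht395: 11
  Ht25 vs Ht395: 11
The smallest is 3, between Ht205 and Ht25.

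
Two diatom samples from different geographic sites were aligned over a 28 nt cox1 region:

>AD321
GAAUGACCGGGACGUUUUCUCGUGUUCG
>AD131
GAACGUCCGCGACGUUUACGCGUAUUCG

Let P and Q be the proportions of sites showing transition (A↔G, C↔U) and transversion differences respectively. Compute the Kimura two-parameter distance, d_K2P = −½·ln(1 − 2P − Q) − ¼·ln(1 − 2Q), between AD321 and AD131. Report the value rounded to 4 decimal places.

0.2524

Mismatches occur at site 4 (U→C, transition), site 6 (A→U, transversion), site 10 (G→C, transversion), site 18 (U→A, transversion), site 20 (U→G, transversion), site 24 (G→A, transition).
Of the 6 differences, 2 transitions and 4 transversions over 28 sites: P = 2/28 = 0.071429, Q = 4/28 = 0.142857.
d = −0.5·ln(0.714285) − 0.25·ln(0.714286) = −0.5·(-0.336473) − 0.25·(-0.336472) = 0.2524.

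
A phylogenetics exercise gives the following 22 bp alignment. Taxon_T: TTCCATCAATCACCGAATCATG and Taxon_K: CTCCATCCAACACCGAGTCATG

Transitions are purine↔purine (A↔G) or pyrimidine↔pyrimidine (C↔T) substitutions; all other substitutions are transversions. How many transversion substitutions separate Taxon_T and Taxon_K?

2

Differing sites — 1:T/C (Ti); 8:A/C (Tv); 10:T/A (Tv); 17:A/G (Ti).
Of the 4 differences, 2 transitions and 2 transversions, so the answer is 2.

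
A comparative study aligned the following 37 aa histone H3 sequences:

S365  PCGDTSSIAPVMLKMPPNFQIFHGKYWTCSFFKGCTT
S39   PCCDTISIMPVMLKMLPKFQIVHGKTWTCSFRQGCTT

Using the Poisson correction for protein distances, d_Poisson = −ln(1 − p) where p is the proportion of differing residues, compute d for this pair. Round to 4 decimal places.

0.2787

Mismatches occur at site 3 (G→C), site 6 (S→I), site 9 (A→M), site 16 (P→L), site 18 (N→K), site 22 (F→V), site 26 (Y→T), site 32 (F→R), site 33 (K→Q).
p = 9/37 = 0.243243.
d = −ln(1 − 0.243243) = −ln(0.756757) = 0.2787.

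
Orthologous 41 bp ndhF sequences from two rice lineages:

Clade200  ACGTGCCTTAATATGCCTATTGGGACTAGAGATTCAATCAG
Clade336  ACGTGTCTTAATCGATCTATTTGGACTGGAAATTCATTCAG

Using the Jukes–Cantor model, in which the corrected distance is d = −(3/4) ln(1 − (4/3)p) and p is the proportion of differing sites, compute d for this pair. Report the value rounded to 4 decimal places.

0.2597

The sequences differ at positions 6 (C/T), 13 (A/C), 14 (T/G), 15 (G/A), 16 (C/T), 22 (G/T), 28 (A/G), 31 (G/A), 37 (A/T).
p = 9/41 = 0.219512.
d = −0.75 · ln(1 − (4/3)·0.219512) = −0.75 · ln(0.707317) = −0.75 · (-0.346276) = 0.2597.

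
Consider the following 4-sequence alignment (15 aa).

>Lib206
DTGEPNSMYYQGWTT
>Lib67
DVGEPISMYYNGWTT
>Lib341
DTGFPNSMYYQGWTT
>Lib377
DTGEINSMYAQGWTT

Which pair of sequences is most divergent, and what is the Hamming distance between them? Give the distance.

Pairwise Hamming distances:
  Lib206 vs Lib67: 3
  Lib206 vs Lib341: 1
  Lib206 vs Lib377: 2
  Lib67 vs Lib341: 4
  Lib67 vs Lib377: 5
  Lib341 vs Lib377: 3
The largest is 5, between Lib67 and Lib377.

5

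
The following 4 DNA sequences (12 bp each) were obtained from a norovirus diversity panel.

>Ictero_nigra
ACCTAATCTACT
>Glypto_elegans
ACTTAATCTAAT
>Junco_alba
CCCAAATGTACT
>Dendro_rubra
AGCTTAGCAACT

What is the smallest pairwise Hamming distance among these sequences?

Pairwise Hamming distances:
  Ictero_nigra vs Glypto_elegans: 2
  Ictero_nigra vs Junco_alba: 3
  Ictero_nigra vs Dendro_rubra: 4
  Glypto_elegans vs Junco_alba: 5
  Glypto_elegans vs Dendro_rubra: 6
  Junco_alba vs Dendro_rubra: 7
The smallest is 2, between Ictero_nigra and Glypto_elegans.

2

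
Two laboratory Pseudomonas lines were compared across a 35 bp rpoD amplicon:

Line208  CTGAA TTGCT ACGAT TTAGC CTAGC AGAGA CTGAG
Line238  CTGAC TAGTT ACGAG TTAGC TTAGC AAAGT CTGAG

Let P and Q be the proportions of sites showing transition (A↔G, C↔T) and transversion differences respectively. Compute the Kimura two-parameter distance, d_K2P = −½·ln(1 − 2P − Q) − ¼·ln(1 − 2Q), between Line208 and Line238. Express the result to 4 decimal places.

0.2331

The sequences differ at positions 5 (A/C, transversion), 7 (T/A, transversion), 9 (C/T, transition), 15 (T/G, transversion), 21 (C/T, transition), 27 (G/A, transition), 30 (A/T, transversion).
Of the 7 differences, 3 transitions and 4 transversions over 35 sites: P = 3/35 = 0.085714, Q = 4/35 = 0.114286.
d = −0.5·ln(0.714286) − 0.25·ln(0.771428) = −0.5·(-0.336472) − 0.25·(-0.259512) = 0.2331.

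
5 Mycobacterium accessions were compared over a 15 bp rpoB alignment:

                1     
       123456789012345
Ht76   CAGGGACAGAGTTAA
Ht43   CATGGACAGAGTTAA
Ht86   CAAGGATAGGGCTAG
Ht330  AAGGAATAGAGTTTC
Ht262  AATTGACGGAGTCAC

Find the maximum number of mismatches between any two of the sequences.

9

Pairwise Hamming distances:
  Ht76 vs Ht43: 1
  Ht76 vs Ht86: 5
  Ht76 vs Ht330: 5
  Ht76 vs Ht262: 6
  Ht43 vs Ht86: 5
  Ht43 vs Ht330: 6
  Ht43 vs Ht262: 5
  Ht86 vs Ht330: 7
  Ht86 vs Ht262: 9
  Ht330 vs Ht262: 7
The largest is 9, between Ht86 and Ht262.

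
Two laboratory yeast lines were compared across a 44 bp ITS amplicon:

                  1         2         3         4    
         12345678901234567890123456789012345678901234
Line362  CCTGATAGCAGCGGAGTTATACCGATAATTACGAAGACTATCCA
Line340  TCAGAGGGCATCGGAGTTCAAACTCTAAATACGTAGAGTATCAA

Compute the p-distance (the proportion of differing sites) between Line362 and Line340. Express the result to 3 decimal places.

0.318

Mismatches occur at site 1 (C→T), site 3 (T→A), site 6 (T→G), site 7 (A→G), site 11 (G→T), site 19 (A→C), site 20 (T→A), site 22 (C→A), site 24 (G→T), site 25 (A→C), site 29 (T→A), site 34 (A→T), site 38 (C→G), site 43 (C→A).
There are 14 differences over 44 sites, so p = 14/44 = 0.318.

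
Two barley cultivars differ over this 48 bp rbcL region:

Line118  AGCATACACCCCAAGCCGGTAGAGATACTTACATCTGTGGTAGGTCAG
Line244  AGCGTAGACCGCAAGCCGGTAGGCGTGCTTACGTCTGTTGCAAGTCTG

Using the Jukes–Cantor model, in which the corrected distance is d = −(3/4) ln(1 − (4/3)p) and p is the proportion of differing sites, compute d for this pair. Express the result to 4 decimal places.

The sequences differ at positions 4 (A/G), 7 (C/G), 11 (C/G), 23 (A/G), 24 (G/C), 25 (A/G), 27 (A/G), 33 (A/G), 39 (G/T), 41 (T/C), 43 (G/A), 47 (A/T).
p = 12/48 = 0.250000.
d = −0.75 · ln(1 − (4/3)·0.250000) = −0.75 · ln(0.666667) = −0.75 · (-0.405465) = 0.3041.

0.3041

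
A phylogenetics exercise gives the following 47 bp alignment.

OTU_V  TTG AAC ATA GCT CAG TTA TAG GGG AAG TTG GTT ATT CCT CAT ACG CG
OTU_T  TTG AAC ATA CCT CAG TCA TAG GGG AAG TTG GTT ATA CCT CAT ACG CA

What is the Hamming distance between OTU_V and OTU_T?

4

Differing sites — 10:G/C; 17:T/C; 36:T/A; 47:G/A.
That gives 4 mismatches out of 47 aligned sites, so the Hamming distance is 4.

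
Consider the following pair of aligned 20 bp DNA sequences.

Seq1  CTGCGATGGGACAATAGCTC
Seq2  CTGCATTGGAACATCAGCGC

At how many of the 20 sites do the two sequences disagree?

The sequences differ at positions 5 (G/A), 6 (A/T), 10 (G/A), 14 (A/T), 15 (T/C), 19 (T/G).
That gives 6 mismatches out of 20 aligned sites, so the Hamming distance is 6.

6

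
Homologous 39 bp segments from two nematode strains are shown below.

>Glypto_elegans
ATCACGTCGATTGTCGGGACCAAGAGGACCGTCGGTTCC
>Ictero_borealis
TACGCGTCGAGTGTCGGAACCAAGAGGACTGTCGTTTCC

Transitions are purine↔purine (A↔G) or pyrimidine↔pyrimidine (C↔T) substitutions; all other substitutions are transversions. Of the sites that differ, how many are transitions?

Mismatches occur at site 1 (A↔T, transversion), site 2 (T↔A, transversion), site 4 (A↔G, transition), site 11 (T↔G, transversion), site 18 (G↔A, transition), site 30 (C↔T, transition), site 35 (G↔T, transversion).
Of the 7 differences, 3 transitions and 4 transversions, so the answer is 3.

3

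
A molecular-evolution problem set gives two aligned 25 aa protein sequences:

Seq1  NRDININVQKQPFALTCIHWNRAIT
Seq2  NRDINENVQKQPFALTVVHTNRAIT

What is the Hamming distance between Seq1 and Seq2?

Differing sites — 6:I/E; 17:C/V; 18:I/V; 20:W/T.
That gives 4 mismatches out of 25 aligned sites, so the Hamming distance is 4.

4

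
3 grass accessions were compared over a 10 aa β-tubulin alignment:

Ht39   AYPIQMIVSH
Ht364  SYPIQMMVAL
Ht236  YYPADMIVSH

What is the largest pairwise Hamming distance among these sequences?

Pairwise Hamming distances:
  Ht39 vs Ht364: 4
  Ht39 vs Ht236: 3
  Ht364 vs Ht236: 6
The largest is 6, between Ht364 and Ht236.

6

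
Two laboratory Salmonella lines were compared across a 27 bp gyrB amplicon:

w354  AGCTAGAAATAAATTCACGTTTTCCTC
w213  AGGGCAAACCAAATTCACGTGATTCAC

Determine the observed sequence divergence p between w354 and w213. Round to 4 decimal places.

Differing sites — 3:C/G; 4:T/G; 5:A/C; 6:G/A; 9:A/C; 10:T/C; 21:T/G; 22:T/A; 24:C/T; 26:T/A.
There are 10 differences over 27 sites, so p = 10/27 = 0.3704.

0.3704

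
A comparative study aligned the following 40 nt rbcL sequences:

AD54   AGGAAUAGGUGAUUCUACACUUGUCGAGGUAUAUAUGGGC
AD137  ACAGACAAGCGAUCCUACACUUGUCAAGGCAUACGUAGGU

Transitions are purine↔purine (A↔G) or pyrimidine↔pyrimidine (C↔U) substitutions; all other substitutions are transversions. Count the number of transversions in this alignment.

1

Differing sites — 2:G/C (Tv); 3:G/A (Ti); 4:A/G (Ti); 6:U/C (Ti); 8:G/A (Ti); 10:U/C (Ti); 14:U/C (Ti); 26:G/A (Ti); 30:U/C (Ti); 34:U/C (Ti); 35:A/G (Ti); 37:G/A (Ti); 40:C/U (Ti).
Of the 13 differences, 12 transitions and 1 transversion, so the answer is 1.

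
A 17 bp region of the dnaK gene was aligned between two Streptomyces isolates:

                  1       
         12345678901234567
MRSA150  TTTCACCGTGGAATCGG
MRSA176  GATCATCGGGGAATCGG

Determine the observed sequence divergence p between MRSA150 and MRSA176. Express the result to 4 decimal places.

0.2353

The sequences differ at positions 1 (T/G), 2 (T/A), 6 (C/T), 9 (T/G).
There are 4 differences over 17 sites, so p = 4/17 = 0.2353.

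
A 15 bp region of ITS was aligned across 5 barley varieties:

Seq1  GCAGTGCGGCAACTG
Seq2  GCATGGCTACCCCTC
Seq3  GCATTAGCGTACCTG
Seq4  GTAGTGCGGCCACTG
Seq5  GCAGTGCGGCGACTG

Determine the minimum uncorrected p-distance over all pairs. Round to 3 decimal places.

0.067

Pairwise Hamming distances:
  Seq1 vs Seq2: 7
  Seq1 vs Seq3: 6
  Seq1 vs Seq4: 2
  Seq1 vs Seq5: 1
  Seq2 vs Seq3: 8
  Seq2 vs Seq4: 7
  Seq2 vs Seq5: 7
  Seq3 vs Seq4: 8
  Seq3 vs Seq5: 7
  Seq4 vs Seq5: 2
The smallest is 1 mismatch, between Seq1 and Seq5; p = 1/15 = 0.067.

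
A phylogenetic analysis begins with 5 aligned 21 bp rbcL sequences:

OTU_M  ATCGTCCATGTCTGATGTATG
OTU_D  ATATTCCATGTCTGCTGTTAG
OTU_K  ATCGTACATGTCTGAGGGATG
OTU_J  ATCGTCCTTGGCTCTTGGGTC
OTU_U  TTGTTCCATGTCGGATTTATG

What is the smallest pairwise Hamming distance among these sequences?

Pairwise Hamming distances:
  OTU_M vs OTU_D: 5
  OTU_M vs OTU_K: 3
  OTU_M vs OTU_J: 7
  OTU_M vs OTU_U: 5
  OTU_D vs OTU_K: 8
  OTU_D vs OTU_J: 10
  OTU_D vs OTU_U: 7
  OTU_K vs OTU_J: 8
  OTU_K vs OTU_U: 8
  OTU_J vs OTU_U: 12
The smallest is 3, between OTU_M and OTU_K.

3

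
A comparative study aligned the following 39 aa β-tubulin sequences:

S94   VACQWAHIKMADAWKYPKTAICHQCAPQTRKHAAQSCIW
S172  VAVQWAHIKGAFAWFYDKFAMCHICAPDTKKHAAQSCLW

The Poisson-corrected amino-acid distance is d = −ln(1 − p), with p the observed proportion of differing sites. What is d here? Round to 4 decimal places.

The sequences differ at positions 3 (C/V), 10 (M/G), 12 (D/F), 15 (K/F), 17 (P/D), 19 (T/F), 21 (I/M), 24 (Q/I), 28 (Q/D), 30 (R/K), 38 (I/L).
p = 11/39 = 0.282051.
d = −ln(1 − 0.282051) = −ln(0.717949) = 0.3314.

0.3314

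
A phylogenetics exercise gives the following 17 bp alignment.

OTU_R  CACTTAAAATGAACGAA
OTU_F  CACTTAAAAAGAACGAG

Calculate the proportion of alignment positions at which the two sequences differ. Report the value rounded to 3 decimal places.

Mismatches occur at site 10 (T→A), site 17 (A→G).
There are 2 differences over 17 sites, so p = 2/17 = 0.118.

0.118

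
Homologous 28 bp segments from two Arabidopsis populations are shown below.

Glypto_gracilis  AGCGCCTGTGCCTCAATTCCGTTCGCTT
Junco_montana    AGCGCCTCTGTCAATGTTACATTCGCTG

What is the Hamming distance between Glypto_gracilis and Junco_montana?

9

The sequences differ at positions 8 (G/C), 11 (C/T), 13 (T/A), 14 (C/A), 15 (A/T), 16 (A/G), 19 (C/A), 21 (G/A), 28 (T/G).
That gives 9 mismatches out of 28 aligned sites, so the Hamming distance is 9.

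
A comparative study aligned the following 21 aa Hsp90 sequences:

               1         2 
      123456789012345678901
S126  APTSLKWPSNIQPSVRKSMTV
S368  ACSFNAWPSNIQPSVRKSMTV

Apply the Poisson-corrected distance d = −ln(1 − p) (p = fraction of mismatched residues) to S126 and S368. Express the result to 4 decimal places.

0.2719

Differing sites — 2:P/C; 3:T/S; 4:S/F; 5:L/N; 6:K/A.
p = 5/21 = 0.238095.
d = −ln(1 − 0.238095) = −ln(0.761905) = 0.2719.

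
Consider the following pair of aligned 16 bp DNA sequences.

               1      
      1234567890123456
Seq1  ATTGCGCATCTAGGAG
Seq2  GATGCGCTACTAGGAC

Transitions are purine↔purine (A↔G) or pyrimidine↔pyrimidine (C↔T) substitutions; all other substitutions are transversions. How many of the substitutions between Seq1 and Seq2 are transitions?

The sequences differ at positions 1 (A/G, transition), 2 (T/A, transversion), 8 (A/T, transversion), 9 (T/A, transversion), 16 (G/C, transversion).
Of the 5 differences, 1 transition and 4 transversions, so the answer is 1.

1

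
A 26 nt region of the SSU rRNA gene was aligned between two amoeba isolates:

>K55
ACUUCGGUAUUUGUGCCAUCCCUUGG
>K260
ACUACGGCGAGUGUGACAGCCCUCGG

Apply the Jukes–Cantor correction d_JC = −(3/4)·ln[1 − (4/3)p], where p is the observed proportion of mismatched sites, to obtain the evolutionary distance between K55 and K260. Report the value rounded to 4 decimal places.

Mismatches occur at site 4 (U/A), site 8 (U/C), site 9 (A/G), site 10 (U/A), site 11 (U/G), site 16 (C/A), site 19 (U/G), site 24 (U/C).
p = 8/26 = 0.307692.
d = −0.75 · ln(1 − (4/3)·0.307692) = −0.75 · ln(0.589744) = −0.75 · (-0.528067) = 0.3961.

0.3961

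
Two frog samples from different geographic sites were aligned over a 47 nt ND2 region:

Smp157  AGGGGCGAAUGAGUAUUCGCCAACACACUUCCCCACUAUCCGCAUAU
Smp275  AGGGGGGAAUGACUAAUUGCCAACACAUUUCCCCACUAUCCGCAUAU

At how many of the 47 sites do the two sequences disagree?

5

Differing sites — 6:C/G; 13:G/C; 16:U/A; 18:C/U; 28:C/U.
That gives 5 mismatches out of 47 aligned sites, so the Hamming distance is 5.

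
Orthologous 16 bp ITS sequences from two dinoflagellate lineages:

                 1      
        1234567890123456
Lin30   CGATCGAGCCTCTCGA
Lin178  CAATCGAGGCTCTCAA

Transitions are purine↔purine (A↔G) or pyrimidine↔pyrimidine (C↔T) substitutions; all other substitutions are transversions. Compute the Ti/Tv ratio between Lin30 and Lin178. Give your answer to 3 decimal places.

2.000

Differing sites — 2:G/A (Ti); 9:C/G (Tv); 15:G/A (Ti).
Of the 3 differences, 2 transitions and 1 transversion, so Ti/Tv = 2/1 = 2.000.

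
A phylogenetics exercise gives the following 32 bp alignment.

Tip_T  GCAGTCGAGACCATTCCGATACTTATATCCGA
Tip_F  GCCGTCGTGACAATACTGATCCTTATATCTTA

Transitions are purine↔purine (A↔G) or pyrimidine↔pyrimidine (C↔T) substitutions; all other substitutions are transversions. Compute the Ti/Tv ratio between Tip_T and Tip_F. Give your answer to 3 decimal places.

Differing sites — 3:A/C (Tv); 8:A/T (Tv); 12:C/A (Tv); 15:T/A (Tv); 17:C/T (Ti); 21:A/C (Tv); 30:C/T (Ti); 31:G/T (Tv).
Of the 8 differences, 2 transitions and 6 transversions, so Ti/Tv = 2/6 = 0.333.

0.333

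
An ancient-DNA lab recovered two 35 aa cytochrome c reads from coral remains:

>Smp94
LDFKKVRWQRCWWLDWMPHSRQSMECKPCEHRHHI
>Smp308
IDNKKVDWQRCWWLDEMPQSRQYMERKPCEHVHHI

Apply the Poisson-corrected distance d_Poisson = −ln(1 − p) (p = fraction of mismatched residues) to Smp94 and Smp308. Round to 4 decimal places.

The sequences differ at positions 1 (L/I), 3 (F/N), 7 (R/D), 16 (W/E), 19 (H/Q), 23 (S/Y), 26 (C/R), 32 (R/V).
p = 8/35 = 0.228571.
d = −ln(1 − 0.228571) = −ln(0.771429) = 0.2595.

0.2595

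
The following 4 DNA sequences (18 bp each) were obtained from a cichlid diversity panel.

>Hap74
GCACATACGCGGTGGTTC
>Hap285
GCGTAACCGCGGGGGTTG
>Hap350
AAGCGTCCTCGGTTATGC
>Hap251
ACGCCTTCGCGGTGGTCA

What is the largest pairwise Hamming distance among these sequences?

Pairwise Hamming distances:
  Hap74 vs Hap285: 6
  Hap74 vs Hap350: 9
  Hap74 vs Hap251: 6
  Hap285 vs Hap350: 11
  Hap285 vs Hap251: 8
  Hap350 vs Hap251: 8
The largest is 11, between Hap285 and Hap350.

11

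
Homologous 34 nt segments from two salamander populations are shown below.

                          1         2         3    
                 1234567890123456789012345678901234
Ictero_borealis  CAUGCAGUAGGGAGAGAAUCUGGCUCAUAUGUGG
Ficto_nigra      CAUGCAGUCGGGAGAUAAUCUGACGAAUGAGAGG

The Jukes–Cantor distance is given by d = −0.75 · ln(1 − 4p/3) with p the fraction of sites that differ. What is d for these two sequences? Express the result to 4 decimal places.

The sequences differ at positions 9 (A/C), 16 (G/U), 23 (G/A), 25 (U/G), 26 (C/A), 29 (A/G), 30 (U/A), 32 (U/A).
p = 8/34 = 0.235294.
d = −0.75 · ln(1 − (4/3)·0.235294) = −0.75 · ln(0.686275) = −0.75 · (-0.376477) = 0.2824.

0.2824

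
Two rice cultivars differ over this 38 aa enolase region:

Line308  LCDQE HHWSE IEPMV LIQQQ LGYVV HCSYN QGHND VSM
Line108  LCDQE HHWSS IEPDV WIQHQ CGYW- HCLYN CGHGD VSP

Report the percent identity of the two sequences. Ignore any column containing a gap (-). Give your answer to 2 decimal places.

72.97%

Excluding the 1 gap column leaves 37 comparable sites.
Mismatches occur at site 10 (E→S), site 14 (M→D), site 16 (L→W), site 19 (Q→H), site 21 (L→C), site 24 (V→W), site 28 (S→L), site 31 (Q→C), site 34 (N→G), site 38 (M→P).
27 of the 37 comparable sites match, so the percent identity is 27/37 × 100 = 72.97%.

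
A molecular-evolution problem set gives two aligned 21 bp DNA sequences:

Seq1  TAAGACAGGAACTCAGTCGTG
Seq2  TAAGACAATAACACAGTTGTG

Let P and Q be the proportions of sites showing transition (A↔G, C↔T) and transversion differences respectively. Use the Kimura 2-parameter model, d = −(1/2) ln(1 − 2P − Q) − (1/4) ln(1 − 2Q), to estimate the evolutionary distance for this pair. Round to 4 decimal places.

Differing sites — 8:G/A (Ti); 9:G/T (Tv); 13:T/A (Tv); 18:C/T (Ti).
Of the 4 differences, 2 transitions and 2 transversions over 21 sites: P = 2/21 = 0.095238, Q = 2/21 = 0.095238.
d = −0.5·ln(0.714286) − 0.25·ln(0.809524) = −0.5·(-0.336472) − 0.25·(-0.211309) = 0.2211.

0.2211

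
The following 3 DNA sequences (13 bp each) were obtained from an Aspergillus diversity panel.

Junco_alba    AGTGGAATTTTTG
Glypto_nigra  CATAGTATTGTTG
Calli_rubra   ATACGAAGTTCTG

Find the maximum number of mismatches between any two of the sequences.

8

Pairwise Hamming distances:
  Junco_alba vs Glypto_nigra: 5
  Junco_alba vs Calli_rubra: 5
  Glypto_nigra vs Calli_rubra: 8
The largest is 8, between Glypto_nigra and Calli_rubra.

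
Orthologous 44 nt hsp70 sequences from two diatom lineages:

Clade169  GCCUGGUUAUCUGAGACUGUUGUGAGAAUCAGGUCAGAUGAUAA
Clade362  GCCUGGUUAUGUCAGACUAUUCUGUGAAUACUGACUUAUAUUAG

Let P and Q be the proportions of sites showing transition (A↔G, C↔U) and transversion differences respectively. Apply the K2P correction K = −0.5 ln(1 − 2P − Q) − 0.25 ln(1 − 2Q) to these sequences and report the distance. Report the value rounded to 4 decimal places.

The sequences differ at positions 11 (C/G, transversion), 13 (G/C, transversion), 19 (G/A, transition), 22 (G/C, transversion), 25 (A/U, transversion), 30 (C/A, transversion), 31 (A/C, transversion), 32 (G/U, transversion), 34 (U/A, transversion), 36 (A/U, transversion), 37 (G/U, transversion), 40 (G/A, transition), 41 (A/U, transversion), 44 (A/G, transition).
Of the 14 differences, 3 transitions and 11 transversions over 44 sites: P = 3/44 = 0.068182, Q = 11/44 = 0.250000.
d = −0.5·ln(0.613636) − 0.25·ln(0.500000) = −0.5·(-0.488353) − 0.25·(-0.693147) = 0.4175.

0.4175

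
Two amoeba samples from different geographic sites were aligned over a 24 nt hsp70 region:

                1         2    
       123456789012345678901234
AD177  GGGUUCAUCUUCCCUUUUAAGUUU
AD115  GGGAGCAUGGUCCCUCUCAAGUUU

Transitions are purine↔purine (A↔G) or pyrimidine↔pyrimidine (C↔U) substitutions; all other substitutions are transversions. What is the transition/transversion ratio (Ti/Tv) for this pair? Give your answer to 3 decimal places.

Mismatches occur at site 4 (U→A, transversion), site 5 (U→G, transversion), site 9 (C→G, transversion), site 10 (U→G, transversion), site 16 (U→C, transition), site 18 (U→C, transition).
Of the 6 differences, 2 transitions and 4 transversions, so Ti/Tv = 2/4 = 0.500.

0.500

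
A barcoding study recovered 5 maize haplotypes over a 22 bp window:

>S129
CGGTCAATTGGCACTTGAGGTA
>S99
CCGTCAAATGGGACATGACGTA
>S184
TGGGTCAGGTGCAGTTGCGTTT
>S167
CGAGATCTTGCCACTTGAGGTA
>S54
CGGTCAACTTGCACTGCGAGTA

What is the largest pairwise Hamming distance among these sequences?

Pairwise Hamming distances:
  S129 vs S99: 5
  S129 vs S184: 11
  S129 vs S167: 6
  S129 vs S54: 6
  S99 vs S184: 15
  S99 vs S167: 11
  S99 vs S54: 9
  S184 vs S167: 13
  S184 vs S54: 13
  S167 vs S54: 12
The largest is 15, between S99 and S184.

15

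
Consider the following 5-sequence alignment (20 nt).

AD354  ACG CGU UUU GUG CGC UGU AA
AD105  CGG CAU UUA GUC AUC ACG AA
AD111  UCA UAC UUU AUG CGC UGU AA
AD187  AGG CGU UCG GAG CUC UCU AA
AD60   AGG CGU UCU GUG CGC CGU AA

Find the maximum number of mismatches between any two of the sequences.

13

Pairwise Hamming distances:
  AD354 vs AD105: 10
  AD354 vs AD111: 6
  AD354 vs AD187: 6
  AD354 vs AD60: 3
  AD105 vs AD111: 13
  AD105 vs AD187: 9
  AD105 vs AD60: 10
  AD111 vs AD187: 12
  AD111 vs AD60: 9
  AD187 vs AD60: 5
The largest is 13, between AD105 and AD111.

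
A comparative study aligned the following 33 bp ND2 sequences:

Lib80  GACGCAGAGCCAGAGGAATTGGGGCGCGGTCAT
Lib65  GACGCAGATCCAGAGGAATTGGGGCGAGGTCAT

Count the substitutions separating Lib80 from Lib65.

Mismatches occur at site 9 (G↔T), site 27 (C↔A).
That gives 2 mismatches out of 33 aligned sites, so the Hamming distance is 2.

2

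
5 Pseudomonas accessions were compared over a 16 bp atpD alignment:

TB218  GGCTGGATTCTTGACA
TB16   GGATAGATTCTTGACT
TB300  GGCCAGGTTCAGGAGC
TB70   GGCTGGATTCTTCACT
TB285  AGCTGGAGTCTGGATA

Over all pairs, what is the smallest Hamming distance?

Pairwise Hamming distances:
  TB218 vs TB16: 3
  TB218 vs TB300: 7
  TB218 vs TB70: 2
  TB218 vs TB285: 4
  TB16 vs TB300: 7
  TB16 vs TB70: 3
  TB16 vs TB285: 7
  TB300 vs TB70: 8
  TB300 vs TB285: 8
  TB70 vs TB285: 6
The smallest is 2, between TB218 and TB70.

2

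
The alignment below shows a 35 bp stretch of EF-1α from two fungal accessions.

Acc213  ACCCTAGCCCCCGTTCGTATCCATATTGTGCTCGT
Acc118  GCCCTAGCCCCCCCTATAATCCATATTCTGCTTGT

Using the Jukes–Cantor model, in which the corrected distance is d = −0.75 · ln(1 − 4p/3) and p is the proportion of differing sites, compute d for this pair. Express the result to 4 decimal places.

Differing sites — 1:A/G; 13:G/C; 14:T/C; 16:C/A; 17:G/T; 18:T/A; 28:G/C; 33:C/T.
p = 8/35 = 0.228571.
d = −0.75 · ln(1 − (4/3)·0.228571) = −0.75 · ln(0.695239) = −0.75 · (-0.363500) = 0.2726.

0.2726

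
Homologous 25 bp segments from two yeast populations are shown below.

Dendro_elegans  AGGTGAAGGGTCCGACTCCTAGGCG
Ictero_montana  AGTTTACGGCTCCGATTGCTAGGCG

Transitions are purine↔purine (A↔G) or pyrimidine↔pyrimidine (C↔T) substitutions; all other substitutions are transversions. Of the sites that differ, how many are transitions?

Mismatches occur at site 3 (G→T, transversion), site 5 (G→T, transversion), site 7 (A→C, transversion), site 10 (G→C, transversion), site 16 (C→T, transition), site 18 (C→G, transversion).
Of the 6 differences, 1 transition and 5 transversions, so the answer is 1.

1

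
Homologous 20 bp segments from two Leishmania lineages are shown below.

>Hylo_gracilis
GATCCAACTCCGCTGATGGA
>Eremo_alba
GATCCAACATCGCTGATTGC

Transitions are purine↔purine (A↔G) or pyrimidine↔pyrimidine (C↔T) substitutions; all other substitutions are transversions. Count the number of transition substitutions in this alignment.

1

The sequences differ at positions 9 (T/A, transversion), 10 (C/T, transition), 18 (G/T, transversion), 20 (A/C, transversion).
Of the 4 differences, 1 transition and 3 transversions, so the answer is 1.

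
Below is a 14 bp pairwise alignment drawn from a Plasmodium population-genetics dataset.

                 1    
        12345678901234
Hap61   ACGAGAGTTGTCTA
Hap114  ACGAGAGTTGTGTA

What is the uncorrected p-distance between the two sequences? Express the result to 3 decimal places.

A single mismatch occurs at site 12 (C↔G).
There are 1 differences over 14 sites, so p = 1/14 = 0.071.

0.071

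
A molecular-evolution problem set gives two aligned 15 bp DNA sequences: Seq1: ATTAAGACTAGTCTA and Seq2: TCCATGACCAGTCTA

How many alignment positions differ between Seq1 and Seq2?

The sequences differ at positions 1 (A/T), 2 (T/C), 3 (T/C), 5 (A/T), 9 (T/C).
That gives 5 mismatches out of 15 aligned sites, so the Hamming distance is 5.

5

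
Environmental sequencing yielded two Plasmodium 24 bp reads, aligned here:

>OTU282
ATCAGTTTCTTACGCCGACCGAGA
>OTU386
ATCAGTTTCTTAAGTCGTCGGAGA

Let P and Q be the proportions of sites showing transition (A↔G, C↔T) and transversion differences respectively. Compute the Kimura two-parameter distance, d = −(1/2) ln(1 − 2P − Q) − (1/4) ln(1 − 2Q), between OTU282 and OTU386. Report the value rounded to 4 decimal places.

0.1887

The sequences differ at positions 13 (C/A, transversion), 15 (C/T, transition), 18 (A/T, transversion), 20 (C/G, transversion).
Of the 4 differences, 1 transition and 3 transversions over 24 sites: P = 1/24 = 0.041667, Q = 3/24 = 0.125000.
d = −0.5·ln(0.791666) − 0.25·ln(0.750000) = −0.5·(-0.233616) − 0.25·(-0.287682) = 0.1887.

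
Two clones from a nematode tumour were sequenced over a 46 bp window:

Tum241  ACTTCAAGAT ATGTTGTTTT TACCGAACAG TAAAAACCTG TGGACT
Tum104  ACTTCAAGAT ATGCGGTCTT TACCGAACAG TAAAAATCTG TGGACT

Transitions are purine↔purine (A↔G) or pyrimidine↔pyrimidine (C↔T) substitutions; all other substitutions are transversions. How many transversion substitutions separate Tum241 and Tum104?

1

Mismatches occur at site 14 (T→C, transition), site 15 (T→G, transversion), site 18 (T→C, transition), site 37 (C→T, transition).
Of the 4 differences, 3 transitions and 1 transversion, so the answer is 1.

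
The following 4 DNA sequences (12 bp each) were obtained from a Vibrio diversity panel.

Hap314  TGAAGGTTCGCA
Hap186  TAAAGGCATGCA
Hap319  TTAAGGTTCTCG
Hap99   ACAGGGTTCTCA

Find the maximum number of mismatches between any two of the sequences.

7

Pairwise Hamming distances:
  Hap314 vs Hap186: 4
  Hap314 vs Hap319: 3
  Hap314 vs Hap99: 4
  Hap186 vs Hap319: 6
  Hap186 vs Hap99: 7
  Hap319 vs Hap99: 4
The largest is 7, between Hap186 and Hap99.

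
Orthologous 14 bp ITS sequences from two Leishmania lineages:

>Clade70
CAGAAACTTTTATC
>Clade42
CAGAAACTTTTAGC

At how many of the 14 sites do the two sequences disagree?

1

The sequences differ at position 13 (T/G).
That gives 1 mismatch out of 14 aligned sites, so the Hamming distance is 1.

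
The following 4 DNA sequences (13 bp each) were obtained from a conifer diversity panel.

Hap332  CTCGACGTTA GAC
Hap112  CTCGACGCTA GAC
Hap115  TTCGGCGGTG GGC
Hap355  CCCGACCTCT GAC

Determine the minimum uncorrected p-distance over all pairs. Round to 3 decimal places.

0.077

Pairwise Hamming distances:
  Hap332 vs Hap112: 1
  Hap332 vs Hap115: 5
  Hap332 vs Hap355: 4
  Hap112 vs Hap115: 5
  Hap112 vs Hap355: 5
  Hap115 vs Hap355: 8
The smallest is 1 mismatch, between Hap332 and Hap112; p = 1/13 = 0.077.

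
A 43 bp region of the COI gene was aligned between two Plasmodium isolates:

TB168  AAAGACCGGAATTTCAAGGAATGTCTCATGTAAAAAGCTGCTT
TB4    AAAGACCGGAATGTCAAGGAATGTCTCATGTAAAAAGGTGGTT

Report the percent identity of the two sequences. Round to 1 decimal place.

Differing sites — 13:T/G; 38:C/G; 41:C/G.
40 of the 43 sites match, so the percent identity is 40/43 × 100 = 93.0%.

93.0%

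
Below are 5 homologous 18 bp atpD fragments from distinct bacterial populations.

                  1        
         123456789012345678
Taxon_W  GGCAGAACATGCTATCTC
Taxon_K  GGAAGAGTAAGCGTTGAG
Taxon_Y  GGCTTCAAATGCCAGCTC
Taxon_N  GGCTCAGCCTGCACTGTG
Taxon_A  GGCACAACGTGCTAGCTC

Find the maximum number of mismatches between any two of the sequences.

Pairwise Hamming distances:
  Taxon_W vs Taxon_K: 9
  Taxon_W vs Taxon_Y: 6
  Taxon_W vs Taxon_N: 8
  Taxon_W vs Taxon_A: 3
  Taxon_K vs Taxon_Y: 13
  Taxon_K vs Taxon_N: 9
  Taxon_K vs Taxon_A: 12
  Taxon_Y vs Taxon_N: 10
  Taxon_Y vs Taxon_A: 6
  Taxon_N vs Taxon_A: 8
The largest is 13, between Taxon_K and Taxon_Y.

13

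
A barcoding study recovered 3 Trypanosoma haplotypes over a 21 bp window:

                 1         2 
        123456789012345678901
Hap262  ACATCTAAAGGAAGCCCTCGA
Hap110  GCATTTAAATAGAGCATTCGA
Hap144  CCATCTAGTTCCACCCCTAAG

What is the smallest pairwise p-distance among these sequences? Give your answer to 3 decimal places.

Pairwise Hamming distances:
  Hap262 vs Hap110: 7
  Hap262 vs Hap144: 10
  Hap110 vs Hap144: 12
The smallest is 7 mismatches, between Hap262 and Hap110; p = 7/21 = 0.333.

0.333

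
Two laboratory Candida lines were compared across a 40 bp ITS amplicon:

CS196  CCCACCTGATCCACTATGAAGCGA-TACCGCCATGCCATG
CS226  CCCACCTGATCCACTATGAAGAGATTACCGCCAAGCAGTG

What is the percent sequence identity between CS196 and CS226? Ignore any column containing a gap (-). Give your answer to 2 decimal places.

Excluding the 1 gap column leaves 39 comparable sites.
The sequences differ at positions 22 (C/A), 34 (T/A), 37 (C/A), 38 (A/G).
35 of the 39 comparable sites match, so the percent identity is 35/39 × 100 = 89.74%.

89.74%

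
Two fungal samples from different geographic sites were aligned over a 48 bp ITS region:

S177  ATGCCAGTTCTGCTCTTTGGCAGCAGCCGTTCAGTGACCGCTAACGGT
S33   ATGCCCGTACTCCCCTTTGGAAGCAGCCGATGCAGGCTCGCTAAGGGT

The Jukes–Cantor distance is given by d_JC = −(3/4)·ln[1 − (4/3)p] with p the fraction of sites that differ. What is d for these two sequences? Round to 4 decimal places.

0.3360

The sequences differ at positions 6 (A/C), 9 (T/A), 12 (G/C), 14 (T/C), 21 (C/A), 30 (T/A), 32 (C/G), 33 (A/C), 34 (G/A), 35 (T/G), 37 (A/C), 38 (C/T), 45 (C/G).
p = 13/48 = 0.270833.
d = −0.75 · ln(1 − (4/3)·0.270833) = −0.75 · ln(0.638889) = −0.75 · (-0.448025) = 0.3360.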